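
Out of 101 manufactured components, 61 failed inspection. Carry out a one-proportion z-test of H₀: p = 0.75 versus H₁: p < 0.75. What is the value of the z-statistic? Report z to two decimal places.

z = -3.39

Sample proportion p̂ = 61/101 = 0.60396.
Under H₀, SE = √(p₀(1−p₀)/n) = √(0.75·0.25/101) = √0.001856436 = 0.043086.
z = (p̂ − p₀)/SE = (0.60396 − 0.75)/0.043086 = -3.39.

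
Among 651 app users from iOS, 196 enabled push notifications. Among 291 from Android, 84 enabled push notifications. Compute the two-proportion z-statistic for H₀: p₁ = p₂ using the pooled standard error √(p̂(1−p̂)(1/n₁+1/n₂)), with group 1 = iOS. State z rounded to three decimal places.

p̂₁ = 196/651 = 0.30108, p̂₂ = 84/291 = 0.28866.
Pooled p̂ = (196+84)/(651+291) = 280/942 = 0.29724.
SE = √[p̂(1−p̂)(1/n₁+1/n₂)] = √[0.29724·0.70276·(1/651+1/291)] ≈ 0.032229.
z = (p̂₁ − p̂₂)/SE = (0.30108 − 0.28866)/0.032229 = 0.01242/0.032229 = 0.385.

z = 0.385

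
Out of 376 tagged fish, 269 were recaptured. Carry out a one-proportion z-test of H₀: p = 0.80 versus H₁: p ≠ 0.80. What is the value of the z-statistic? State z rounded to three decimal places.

z = -4.100

The sample proportion is 269/376 = 0.71543.
Null standard error: √(0.80·0.20/376) = √0.000425532 = 0.020628.
z = (p̂ − p₀)/SE = (0.71543 − 0.80)/0.020628 = -4.100.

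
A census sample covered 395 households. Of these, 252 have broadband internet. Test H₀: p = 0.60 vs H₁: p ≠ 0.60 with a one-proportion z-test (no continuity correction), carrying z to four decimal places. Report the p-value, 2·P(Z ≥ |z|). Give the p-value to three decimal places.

With x = 252 successes in n = 395, p̂ = 0.63797.
Null standard error: √(0.60·0.40/395) = √0.000607595 = 0.024649.
Test statistic (full precision, shown to 4 dp): z = (252/395 − 0.60)/SE₀ ≈ 1.5406.
From the standard normal, 2·P(Z ≥ |z|) = 0.123.

p-value = 0.123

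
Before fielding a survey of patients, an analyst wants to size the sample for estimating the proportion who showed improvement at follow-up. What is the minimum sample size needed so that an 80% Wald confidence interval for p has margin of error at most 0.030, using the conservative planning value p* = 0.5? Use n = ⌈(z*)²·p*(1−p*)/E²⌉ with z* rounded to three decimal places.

n = 457

z* = 1.282 at the 80% level.
p*(1−p*) = 0.50·0.50 = 0.2500.
(z*)²·p*(1−p*)/E² = 1.643524·0.2500/0.000900 = 456.534.
⌈456.534⌉ = 457.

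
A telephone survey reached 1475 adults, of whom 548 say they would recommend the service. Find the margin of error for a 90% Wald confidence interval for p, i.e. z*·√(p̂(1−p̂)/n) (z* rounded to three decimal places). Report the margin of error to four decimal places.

Sample proportion p̂ = 548/1475 = 0.37153.
SE(p̂) = √(0.37153·0.62847/1475) = 0.012582.
z* = 1.645 at the 90% level.
Margin of error = z*·SE = 1.645 × 0.012582 = 0.0207.

ME = 0.0207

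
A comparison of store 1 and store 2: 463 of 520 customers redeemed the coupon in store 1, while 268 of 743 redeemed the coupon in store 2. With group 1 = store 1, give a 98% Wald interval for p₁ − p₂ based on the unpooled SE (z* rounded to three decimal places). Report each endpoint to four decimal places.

(0.4778, 0.5816)

p̂₁ = 0.89038, p̂₂ = 0.36070, so the observed difference is 0.52968.
SE = √(0.000187692 + 0.000310357) = √0.000498049 = 0.022317.
The 98% critical value is z* = 2.326. Margin = 2.326·0.022317 = 0.05191.
Interval: 0.52968 ± 0.05191 → (0.4778, 0.5816).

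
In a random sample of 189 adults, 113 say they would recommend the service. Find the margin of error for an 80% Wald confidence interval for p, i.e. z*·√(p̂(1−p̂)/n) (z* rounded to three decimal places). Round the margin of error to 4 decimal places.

ME = 0.0457

The sample proportion is 113/189 = 0.59788.
Standard error of p̂: √(0.240419/189) = √0.001272057 = 0.035666.
z* = 1.282 at the 80% level.
Margin of error = z*·SE = 1.282 × 0.035666 = 0.0457.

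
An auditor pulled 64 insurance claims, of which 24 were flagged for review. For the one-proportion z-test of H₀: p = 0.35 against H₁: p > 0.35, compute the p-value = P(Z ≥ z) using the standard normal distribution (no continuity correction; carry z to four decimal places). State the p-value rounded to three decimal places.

p-value = 0.337

Sample proportion p̂ = 24/64 = 0.37500.
Null standard error: √(0.35·0.65/64) = √0.003554687 = 0.059621.
Test statistic (full precision, shown to 4 dp): z = (24/64 − 0.35)/SE₀ ≈ 0.4193.
p-value = P(Z ≥ z) with z = 0.4193 → 0.337.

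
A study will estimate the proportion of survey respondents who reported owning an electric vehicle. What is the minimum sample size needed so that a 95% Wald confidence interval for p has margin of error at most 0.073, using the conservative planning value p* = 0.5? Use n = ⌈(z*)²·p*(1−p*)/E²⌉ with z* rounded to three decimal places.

For 95% confidence, z* = 1.960.
p*(1−p*) = 0.50·0.50 = 0.2500.
Required n before rounding: 3.841600 × 0.2500 / 0.073² = 180.221.
⌈180.221⌉ = 181.

n = 181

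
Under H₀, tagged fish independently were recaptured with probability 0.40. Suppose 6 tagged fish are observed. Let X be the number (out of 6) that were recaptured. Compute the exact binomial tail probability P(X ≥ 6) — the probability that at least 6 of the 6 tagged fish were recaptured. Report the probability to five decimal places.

X is binomial with n = 6 and p = 0.40.
P(X ≥ 6) = C(6,6)·0.40^6·0.60^0.
= 0.004096 = 0.00410.

P = 0.00410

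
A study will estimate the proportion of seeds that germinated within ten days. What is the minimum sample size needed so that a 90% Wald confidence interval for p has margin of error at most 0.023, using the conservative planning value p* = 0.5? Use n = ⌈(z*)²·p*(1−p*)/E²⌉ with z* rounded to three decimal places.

n = 1279

The 90% critical value is z* = 1.645.
p*(1−p*) = 0.2500.
Required n before rounding: 2.706025 × 0.2500 / 0.023² = 1278.840.
Rounding up, n = 1279.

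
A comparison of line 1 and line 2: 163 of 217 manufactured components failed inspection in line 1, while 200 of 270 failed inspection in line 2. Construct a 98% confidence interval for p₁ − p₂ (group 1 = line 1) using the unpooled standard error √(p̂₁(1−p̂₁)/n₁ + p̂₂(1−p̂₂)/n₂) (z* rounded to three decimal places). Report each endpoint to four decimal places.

p̂₁ = 163/217 = 0.75115, p̂₂ = 200/270 = 0.74074; p̂₁ − p̂₂ = 0.01041.
Unpooled SE = √(p̂₁(1−p̂₁)/n₁ + p̂₂(1−p̂₂)/n₂) = √(0.000861395 + 0.000711274) = 0.039657.
For 98% confidence, z* = 2.326. Margin = 2.326·0.039657 = 0.09224.
CI: 0.01041 ± 0.09224 = (-0.0818, 0.1027).

(-0.0818, 0.1027)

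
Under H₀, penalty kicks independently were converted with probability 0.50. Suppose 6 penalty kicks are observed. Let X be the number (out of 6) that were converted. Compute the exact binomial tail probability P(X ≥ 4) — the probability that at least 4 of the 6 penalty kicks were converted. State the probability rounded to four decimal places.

P = 0.3438

X is binomial with n = 6 and p = 0.50.
P(X ≥ 4) = C(6,4)·0.50^4·0.50^2 + C(6,5)·0.50^5·0.50^1 + C(6,6)·0.50^6·0.50^0.
= 0.234375 + 0.093750 + 0.015625 = 0.3438.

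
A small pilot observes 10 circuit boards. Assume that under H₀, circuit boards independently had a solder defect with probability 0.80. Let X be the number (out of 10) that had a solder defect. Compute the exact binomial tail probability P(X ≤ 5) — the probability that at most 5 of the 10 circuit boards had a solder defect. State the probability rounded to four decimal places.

X ~ Binomial(n=10, p=0.80).
P(X ≤ 5) = Σ_{j=0}^{5} C(10,j)·0.80^j·0.20^{10−j}.
= 0.000000 + 0.000004 + 0.000074 + 0.000786 + 0.005505 + 0.026424 = 0.0328.

P = 0.0328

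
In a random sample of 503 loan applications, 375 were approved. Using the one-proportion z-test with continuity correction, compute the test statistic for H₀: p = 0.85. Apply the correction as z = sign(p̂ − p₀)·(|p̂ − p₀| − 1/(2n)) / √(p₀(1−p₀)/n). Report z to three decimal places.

z = -6.500

With x = 375 successes in n = 503, p̂ = 0.74553. p̂ − p₀ = -0.104473.
1/(2n) = 0.000994.
Corrected numerator: |-0.104473| − 0.000994 = 0.103479.
SE₀ = √(0.85·0.15/503) = 0.015921.
z = −0.103479/0.015921 = -6.500.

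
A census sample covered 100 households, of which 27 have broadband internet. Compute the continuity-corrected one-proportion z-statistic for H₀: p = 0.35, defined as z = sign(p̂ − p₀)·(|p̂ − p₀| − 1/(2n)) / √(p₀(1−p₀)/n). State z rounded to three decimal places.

z = -1.572

p̂ = 27/100 = 0.27000. p̂ − p₀ = -0.080000.
1/(2n) = 0.005000.
Corrected numerator: |-0.080000| − 0.005000 = 0.075000.
Null standard error: √(0.35·0.65/100) = √0.002275000 = 0.047697.
z = (−)0.075000/0.047697 = -1.572.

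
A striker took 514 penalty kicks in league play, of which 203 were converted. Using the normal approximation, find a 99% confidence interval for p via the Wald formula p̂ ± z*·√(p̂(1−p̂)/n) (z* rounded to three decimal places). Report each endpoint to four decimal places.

p̂ = 203/514 = 0.39494.
SE(p̂) = √(0.39494·0.60506/514) = 0.021562.
The 99% critical value is z* = 2.576.
Margin = 2.576·0.021562 = 0.05554.
So the interval runs from 0.3394 to 0.4505.

(0.3394, 0.4505)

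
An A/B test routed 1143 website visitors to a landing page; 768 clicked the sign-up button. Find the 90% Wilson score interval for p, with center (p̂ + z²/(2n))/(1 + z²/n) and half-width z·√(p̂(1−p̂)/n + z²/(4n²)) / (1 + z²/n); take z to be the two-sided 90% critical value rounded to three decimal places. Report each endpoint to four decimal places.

(0.6487, 0.6943)

p̂ = 768/1143 = 0.67192; z = 1.645, so z² = 2.706025.
1 + z²/n = 1.002367.
Center = (0.67192 + 0.001184)/1.002367 = 0.67151.
Radicand: p̂(1−p̂)/n + z²/(4n²) = 0.000192865 + 0.000000518 = 0.000193383.
Half-width = 1.645·√0.000193383/1.002367 = 0.02282.
CI: 0.67151 ± 0.02282 = (0.6487, 0.6943).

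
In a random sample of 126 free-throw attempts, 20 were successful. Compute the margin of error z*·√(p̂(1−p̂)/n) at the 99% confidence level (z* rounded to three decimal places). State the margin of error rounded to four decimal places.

Sample proportion p̂ = 20/126 = 0.15873.
Standard error of p̂: √(0.133535/126) = √0.001059801 = 0.032555.
z* = 2.576 at the 99% level.
ME = 2.576·0.032555 = 0.0839.

ME = 0.0839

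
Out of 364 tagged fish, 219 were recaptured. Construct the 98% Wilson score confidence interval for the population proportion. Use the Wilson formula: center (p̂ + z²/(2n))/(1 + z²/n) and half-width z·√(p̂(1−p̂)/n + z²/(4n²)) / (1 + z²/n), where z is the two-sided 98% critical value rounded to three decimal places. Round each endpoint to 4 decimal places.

p̂ = 219/364 = 0.60165; z = 2.326, so z² = 5.410276.
Denominator 1 + z²/n = 1 + 5.410276/364 = 1.014863.
Center = (0.60165 + 0.007432)/1.014863 = 0.60016.
Radicand: p̂(1−p̂)/n + z²/(4n²) = 0.000658428 + 0.000010208 = 0.000668636.
Half-width = z·√(radicand)/denom = 2.326·0.025858/1.014863 = 0.05926.
So the interval runs from 0.5409 to 0.6594.

(0.5409, 0.6594)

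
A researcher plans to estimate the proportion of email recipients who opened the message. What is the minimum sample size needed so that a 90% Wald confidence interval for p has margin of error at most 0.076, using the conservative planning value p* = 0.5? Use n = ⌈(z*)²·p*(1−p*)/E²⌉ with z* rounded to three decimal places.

z* = 1.645 at the 90% level.
p*(1−p*) = 0.2500.
(z*)²·p*(1−p*)/E² = 2.706025·0.2500/0.005776 = 117.124.
⌈117.124⌉ = 118.

n = 118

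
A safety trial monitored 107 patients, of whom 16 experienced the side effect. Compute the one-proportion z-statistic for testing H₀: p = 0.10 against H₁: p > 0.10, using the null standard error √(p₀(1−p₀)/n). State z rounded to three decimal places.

The sample proportion is 16/107 = 0.14953.
SE₀ = √(0.10·0.90/107) = 0.029002.
z = (p̂ − p₀)/SE = (0.14953 − 0.10)/0.029002 = 1.708.

z = 1.708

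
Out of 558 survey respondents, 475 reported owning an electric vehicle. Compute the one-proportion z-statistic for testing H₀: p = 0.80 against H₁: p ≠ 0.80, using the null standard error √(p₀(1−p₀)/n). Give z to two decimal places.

z = 3.03

Sample proportion p̂ = 475/558 = 0.85125.
Null standard error: √(0.80·0.20/558) = √0.000286738 = 0.016933.
Test statistic: z = 0.05125/0.016933 = 3.03.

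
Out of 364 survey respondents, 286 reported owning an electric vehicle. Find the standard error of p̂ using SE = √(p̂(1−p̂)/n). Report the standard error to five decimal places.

SE = 0.02151

p̂ = 286/364 = 0.78571.
p̂(1−p̂) = 0.168370.
SE = √(0.168370/364) = 0.02151.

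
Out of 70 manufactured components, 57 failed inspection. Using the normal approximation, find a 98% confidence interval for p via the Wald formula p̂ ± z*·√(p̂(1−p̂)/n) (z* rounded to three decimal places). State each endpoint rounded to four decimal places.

(0.7062, 0.9224)

Sample proportion p̂ = 57/70 = 0.81429.
SE(p̂) = √(0.81429·0.18571/70) = 0.046480.
For 98% confidence, z* = 2.326.
Margin = 2.326·0.046480 = 0.10811.
Interval: 0.81429 ± 0.10811 → (0.7062, 0.9224).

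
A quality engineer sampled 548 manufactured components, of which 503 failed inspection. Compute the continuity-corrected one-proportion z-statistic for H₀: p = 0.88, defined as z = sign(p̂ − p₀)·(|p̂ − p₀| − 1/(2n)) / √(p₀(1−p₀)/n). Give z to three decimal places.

z = 2.663

Sample proportion p̂ = 503/548 = 0.91788. p̂ − p₀ = 0.037883.
1/(2n) = 0.000912.
Corrected numerator: |0.037883| − 0.000912 = 0.036971.
SE₀ = √(0.88·0.12/548) = 0.013882.
z = +0.036971/0.013882 = 2.663.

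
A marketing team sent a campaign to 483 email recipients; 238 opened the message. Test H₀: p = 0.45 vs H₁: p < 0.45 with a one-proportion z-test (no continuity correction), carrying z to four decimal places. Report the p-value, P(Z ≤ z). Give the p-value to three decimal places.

With x = 238 successes in n = 483, p̂ = 0.49275.
Under H₀, SE = √(p₀(1−p₀)/n) = √(0.45·0.55/483) = √0.000512422 = 0.022637.
z = (p̂ − p₀)/SE = (238/483 − 0.45)/0.022637 ≈ 1.8887.
p-value = P(Z ≤ z) with z = 1.8887 → 0.971.

p-value = 0.971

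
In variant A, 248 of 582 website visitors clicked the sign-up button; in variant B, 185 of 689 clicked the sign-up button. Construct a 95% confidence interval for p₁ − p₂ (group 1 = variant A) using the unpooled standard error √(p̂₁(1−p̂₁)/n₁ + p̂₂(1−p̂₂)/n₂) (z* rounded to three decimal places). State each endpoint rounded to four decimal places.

(0.1056, 0.2097)

p̂₁ = 0.42612, p̂₂ = 0.26851, so the observed difference is 0.15761.
SE = √(0.000420174 + 0.000285065) = √0.000705239 = 0.026556.
For 95% confidence, z* = 1.960. Margin = 1.960·0.026556 = 0.05205.
CI: 0.15761 ± 0.05205 = (0.1056, 0.2097).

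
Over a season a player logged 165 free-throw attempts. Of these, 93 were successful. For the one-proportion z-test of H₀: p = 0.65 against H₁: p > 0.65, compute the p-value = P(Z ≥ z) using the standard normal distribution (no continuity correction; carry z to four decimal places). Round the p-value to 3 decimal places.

p-value = 0.990

With x = 93 successes in n = 165, p̂ = 0.56364.
Null standard error: √(0.65·0.35/165) = √0.001378788 = 0.037132.
z = (p̂ − p₀)/SE = (93/165 − 0.65)/0.037132 ≈ -2.3259.
From the standard normal, P(Z ≥ z) = 0.990.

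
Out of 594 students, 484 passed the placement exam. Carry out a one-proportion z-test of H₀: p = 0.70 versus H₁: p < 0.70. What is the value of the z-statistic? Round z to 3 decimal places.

Sample proportion p̂ = 484/594 = 0.81481.
Null standard error: √(0.70·0.30/594) = √0.000353535 = 0.018803.
z = (p̂ − p₀)/SE = (0.81481 − 0.70)/0.018803 = 6.106.

z = 6.106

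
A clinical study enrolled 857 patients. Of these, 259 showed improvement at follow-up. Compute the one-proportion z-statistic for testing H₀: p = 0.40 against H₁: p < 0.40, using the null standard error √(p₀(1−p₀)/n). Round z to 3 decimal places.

z = -5.843

With x = 259 successes in n = 857, p̂ = 0.30222.
SE₀ = √(0.40·0.60/857) = 0.016735.
z = (0.30222 − 0.40)/0.016735 = -0.09778/0.016735 = -5.843.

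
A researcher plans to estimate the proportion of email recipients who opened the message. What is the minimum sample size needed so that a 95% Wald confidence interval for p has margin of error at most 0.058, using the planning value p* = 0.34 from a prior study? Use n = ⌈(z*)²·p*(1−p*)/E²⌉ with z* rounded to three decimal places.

z* = 1.960 at the 95% level.
p*(1−p*) = 0.34·0.66 = 0.2244.
(z*)²·p*(1−p*)/E² = 3.841600·0.2244/0.003364 = 256.259.
Rounding up, n = 257.

n = 257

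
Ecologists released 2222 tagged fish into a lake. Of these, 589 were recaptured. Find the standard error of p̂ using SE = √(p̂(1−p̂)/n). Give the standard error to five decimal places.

With x = 589 successes in n = 2222, p̂ = 0.26508.
p̂(1−p̂) = 0.26508·0.73492 = 0.194813.
SE = √(0.194813/2222) = √0.000087675 = 0.00936.

SE = 0.00936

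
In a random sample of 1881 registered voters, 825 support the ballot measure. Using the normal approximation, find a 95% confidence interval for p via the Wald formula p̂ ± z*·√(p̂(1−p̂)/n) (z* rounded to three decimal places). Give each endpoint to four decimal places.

With x = 825 successes in n = 1881, p̂ = 0.43860.
SE = √(p̂(1−p̂)/n) = √(0.246230/1881) = 0.011441.
z* = 1.960 at the 95% level.
Margin of error: 1.960 × 0.011441 = 0.02242.
Interval: 0.43860 ± 0.02242 → (0.4162, 0.4610).

(0.4162, 0.4610)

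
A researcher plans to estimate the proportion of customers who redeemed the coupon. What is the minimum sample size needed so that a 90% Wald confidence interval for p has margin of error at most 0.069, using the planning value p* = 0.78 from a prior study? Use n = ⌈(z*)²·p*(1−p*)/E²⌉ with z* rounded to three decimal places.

z* = 1.645 at the 90% level.
p*(1−p*) = 0.78·0.22 = 0.1716.
Required n before rounding: 2.706025 × 0.1716 / 0.069² = 97.533.
Rounding up, n = 98.

n = 98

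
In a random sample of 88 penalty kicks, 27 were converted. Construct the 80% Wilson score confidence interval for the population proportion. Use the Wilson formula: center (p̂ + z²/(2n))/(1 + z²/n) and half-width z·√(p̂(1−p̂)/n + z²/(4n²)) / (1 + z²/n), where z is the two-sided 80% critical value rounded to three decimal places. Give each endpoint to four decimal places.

(0.2478, 0.3729)

Here p̂ = 27/88 = 0.30682 and z = 1.282 (z² = 1.643524).
1 + z²/n = 1.018676.
Adjusted center: (0.30682 + z²/(2n))/1.018676 = 0.31036.
Radicand: p̂(1−p̂)/n + z²/(4n²) = 0.002416827 + 0.000053058 = 0.002469885.
Half-width = 1.282·√0.002469885/1.018676 = 0.06254.
Interval: 0.31036 ± 0.06254 → (0.2478, 0.3729).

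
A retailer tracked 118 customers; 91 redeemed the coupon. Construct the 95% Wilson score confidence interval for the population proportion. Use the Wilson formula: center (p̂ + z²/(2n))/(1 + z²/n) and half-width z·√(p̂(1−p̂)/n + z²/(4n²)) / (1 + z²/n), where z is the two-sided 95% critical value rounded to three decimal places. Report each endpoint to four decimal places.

(0.6876, 0.8377)

Here p̂ = 91/118 = 0.77119 and z = 1.960 (z² = 3.841600).
1 + z²/n = 1.032556.
Adjusted center: (0.77119 + z²/(2n))/1.032556 = 0.76264.
Radicand: p̂(1−p̂)/n + z²/(4n²) = 0.001495406 + 0.000068974 = 0.001564380.
Half-width = 1.960·√0.001564380/1.032556 = 0.07508.
Interval: 0.76264 ± 0.07508 → (0.6876, 0.8377).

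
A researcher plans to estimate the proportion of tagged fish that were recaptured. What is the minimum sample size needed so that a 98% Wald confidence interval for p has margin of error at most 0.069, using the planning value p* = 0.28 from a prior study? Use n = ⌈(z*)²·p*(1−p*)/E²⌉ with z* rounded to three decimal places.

The 98% critical value is z* = 2.326.
p*(1−p*) = 0.28·0.72 = 0.2016.
Required n before rounding: 5.410276 × 0.2016 / 0.069² = 229.093.
⌈229.093⌉ = 230.

n = 230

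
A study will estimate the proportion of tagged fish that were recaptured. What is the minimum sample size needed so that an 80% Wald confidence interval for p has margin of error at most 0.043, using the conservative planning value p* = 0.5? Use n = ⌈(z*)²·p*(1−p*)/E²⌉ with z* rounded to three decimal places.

For 80% confidence, z* = 1.282.
p*(1−p*) = 0.2500.
(z*)²·p*(1−p*)/E² = 1.643524·0.2500/0.001849 = 222.218.
Rounding up, n = 223.

n = 223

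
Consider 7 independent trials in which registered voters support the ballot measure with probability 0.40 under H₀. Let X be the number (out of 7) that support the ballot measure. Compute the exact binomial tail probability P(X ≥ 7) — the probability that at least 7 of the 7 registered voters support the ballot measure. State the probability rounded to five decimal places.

X ~ Binomial(n=7, p=0.40).
P(X ≥ 7) = C(7,7)·0.40^7·0.60^0.
= 0.001638 = 0.00164.

P = 0.00164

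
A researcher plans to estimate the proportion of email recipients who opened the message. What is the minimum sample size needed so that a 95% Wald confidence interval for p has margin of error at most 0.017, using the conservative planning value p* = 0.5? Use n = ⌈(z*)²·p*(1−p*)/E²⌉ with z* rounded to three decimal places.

n = 3324

For 95% confidence, z* = 1.960.
p*(1−p*) = 0.50·0.50 = 0.2500.
Required n before rounding: 3.841600 × 0.2500 / 0.017² = 3323.183.
⌈3323.183⌉ = 3324.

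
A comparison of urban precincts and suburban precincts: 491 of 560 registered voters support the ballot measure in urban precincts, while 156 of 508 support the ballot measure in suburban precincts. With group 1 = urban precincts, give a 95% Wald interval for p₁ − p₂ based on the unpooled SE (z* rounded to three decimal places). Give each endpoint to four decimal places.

p̂₁ = 0.87679, p̂₂ = 0.30709, so the observed difference is 0.56970.
SE = √(0.000192915 + 0.000418867) = √0.000611782 = 0.024734.
For 95% confidence, z* = 1.960. Margin = 1.960·0.024734 = 0.04848.
So the interval runs from 0.5212 to 0.6182.

(0.5212, 0.6182)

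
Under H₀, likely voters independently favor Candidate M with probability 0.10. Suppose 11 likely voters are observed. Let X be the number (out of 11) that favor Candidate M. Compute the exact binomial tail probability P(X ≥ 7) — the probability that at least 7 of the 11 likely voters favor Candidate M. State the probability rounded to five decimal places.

P = 0.00002

X ~ Binomial(n=11, p=0.10).
P(X ≥ 7) = Σ_{j=7}^{11} C(11,j)·0.10^j·0.90^{11−j}.
= 0.000022 + 0.000001 + 0.000000 + 0.000000 + 0.000000 = 0.00002.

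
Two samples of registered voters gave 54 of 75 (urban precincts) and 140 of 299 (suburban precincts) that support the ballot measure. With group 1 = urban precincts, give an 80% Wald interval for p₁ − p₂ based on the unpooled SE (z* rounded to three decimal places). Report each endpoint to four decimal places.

(0.1757, 0.3278)

p̂₁ = 0.72000, p̂₂ = 0.46823, so the observed difference is 0.25177.
Unpooled SE = √(p̂₁(1−p̂₁)/n₁ + p̂₂(1−p̂₂)/n₂) = √(0.002688000 + 0.000832744) = 0.059336.
z* = 1.282 at the 80% level. Margin of error = 0.07607.
Interval: 0.25177 ± 0.07607 → (0.1757, 0.3278).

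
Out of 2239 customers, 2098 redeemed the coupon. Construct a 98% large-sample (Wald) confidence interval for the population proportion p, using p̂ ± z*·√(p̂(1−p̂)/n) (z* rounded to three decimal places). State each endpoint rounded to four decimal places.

(0.9251, 0.9490)

Sample proportion p̂ = 2098/2239 = 0.93703.
SE(p̂) = √(0.93703·0.06297/2239) = 0.005134.
z* = 2.326 at the 98% level.
Margin of error: 2.326 × 0.005134 = 0.01194.
So the interval runs from 0.9251 to 0.9490.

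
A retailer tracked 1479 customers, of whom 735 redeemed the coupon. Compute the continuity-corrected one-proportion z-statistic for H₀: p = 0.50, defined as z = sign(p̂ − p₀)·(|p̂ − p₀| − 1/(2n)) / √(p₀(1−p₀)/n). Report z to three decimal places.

With x = 735 successes in n = 1479, p̂ = 0.49696. p̂ − p₀ = -0.003043.
Continuity correction 1/(2n) = 1/2958 = 0.000338.
Corrected numerator: |-0.003043| − 0.000338 = 0.002705.
Under H₀, SE = √(p₀(1−p₀)/n) = √(0.50·0.50/1479) = √0.000169033 = 0.013001.
z = −0.002705/0.013001 = -0.208.

z = -0.208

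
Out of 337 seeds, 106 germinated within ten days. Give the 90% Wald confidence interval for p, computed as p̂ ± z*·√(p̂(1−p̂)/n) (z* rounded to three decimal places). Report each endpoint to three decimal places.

(0.273, 0.356)

With x = 106 successes in n = 337, p̂ = 0.31454.
SE(p̂) = √(0.31454·0.68546/337) = 0.025294.
z* = 1.645 at the 90% level.
Margin of error: 1.645 × 0.025294 = 0.04161.
Interval: 0.31454 ± 0.04161 → (0.273, 0.356).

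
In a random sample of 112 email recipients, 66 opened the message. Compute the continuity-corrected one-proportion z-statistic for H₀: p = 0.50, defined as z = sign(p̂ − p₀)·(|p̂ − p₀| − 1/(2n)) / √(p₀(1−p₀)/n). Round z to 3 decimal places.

p̂ = 66/112 = 0.58929. p̂ − p₀ = 0.089286.
1/(2n) = 0.004464.
Corrected numerator: |0.089286| − 0.004464 = 0.084822.
Null standard error: √(0.50·0.50/112) = √0.002232143 = 0.047246.
z = +0.084822/0.047246 = 1.795.

z = 1.795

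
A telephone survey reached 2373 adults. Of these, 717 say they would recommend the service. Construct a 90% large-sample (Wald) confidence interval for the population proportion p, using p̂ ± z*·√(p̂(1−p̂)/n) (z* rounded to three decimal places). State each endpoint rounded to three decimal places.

(0.287, 0.318)

p̂ = 717/2373 = 0.30215.
SE = √(p̂(1−p̂)/n) = √(0.210855/2373) = 0.009426.
z* = 1.645 at the 90% level.
Margin of error: 1.645 × 0.009426 = 0.01551.
CI: 0.30215 ± 0.01551 = (0.287, 0.318).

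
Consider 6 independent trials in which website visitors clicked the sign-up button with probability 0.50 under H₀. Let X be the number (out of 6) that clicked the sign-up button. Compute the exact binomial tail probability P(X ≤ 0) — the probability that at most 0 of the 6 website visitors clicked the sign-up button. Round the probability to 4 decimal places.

P = 0.0156

X ~ Binomial(n=6, p=0.50).
P(X ≤ 0) = C(6,0)·0.50^0·0.50^6.
= 0.015625 = 0.0156.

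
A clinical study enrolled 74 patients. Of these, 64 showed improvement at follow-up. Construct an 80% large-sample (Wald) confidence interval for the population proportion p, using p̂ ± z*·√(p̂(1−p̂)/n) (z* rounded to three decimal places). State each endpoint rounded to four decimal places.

(0.8139, 0.9158)

Sample proportion p̂ = 64/74 = 0.86486.
Standard error of p̂: √(0.116874/74) = √0.001579373 = 0.039741.
For 80% confidence, z* = 1.282.
Margin = 1.282·0.039741 = 0.05095.
So the interval runs from 0.8139 to 0.9158.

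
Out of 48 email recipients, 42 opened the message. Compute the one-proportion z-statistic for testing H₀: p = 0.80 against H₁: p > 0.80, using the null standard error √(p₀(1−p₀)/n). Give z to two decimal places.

z = 1.30

Sample proportion p̂ = 42/48 = 0.87500.
Null standard error: √(0.80·0.20/48) = √0.003333333 = 0.057735.
z = (0.87500 − 0.80)/0.057735 = 0.07500/0.057735 = 1.30.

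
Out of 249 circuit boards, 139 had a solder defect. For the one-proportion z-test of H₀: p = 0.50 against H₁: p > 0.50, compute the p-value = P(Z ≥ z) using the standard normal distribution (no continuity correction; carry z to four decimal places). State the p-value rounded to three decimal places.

With x = 139 successes in n = 249, p̂ = 0.55823.
Null standard error: √(0.50·0.50/249) = √0.001004016 = 0.031686.
Test statistic (full precision, shown to 4 dp): z = (139/249 − 0.50)/SE₀ ≈ 1.8378.
p-value = P(Z ≥ z) with z = 1.8378 → 0.033.

p-value = 0.033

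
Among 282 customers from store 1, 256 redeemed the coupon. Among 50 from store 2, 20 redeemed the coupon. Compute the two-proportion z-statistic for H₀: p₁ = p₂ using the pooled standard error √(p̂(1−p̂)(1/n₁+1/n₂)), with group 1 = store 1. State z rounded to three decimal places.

z = 8.837

p̂₁ = 256/282 = 0.90780, p̂₂ = 20/50 = 0.40000.
Pooling: p̂ = 276/332 = 0.83133.
Pooled SE = √[0.1402235·0.02354610] ≈ 0.057461.
z = 0.50780/0.057461 = 8.837.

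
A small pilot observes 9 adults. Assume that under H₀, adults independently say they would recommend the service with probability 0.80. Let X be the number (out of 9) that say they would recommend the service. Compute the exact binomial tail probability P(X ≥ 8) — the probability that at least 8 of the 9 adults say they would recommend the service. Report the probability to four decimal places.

X ~ Binomial(n=9, p=0.80).
P(X ≥ 8) = C(9,8)·0.80^8·0.20^1 + C(9,9)·0.80^9·0.20^0.
= 0.301990 + 0.134218 = 0.4362.

P = 0.4362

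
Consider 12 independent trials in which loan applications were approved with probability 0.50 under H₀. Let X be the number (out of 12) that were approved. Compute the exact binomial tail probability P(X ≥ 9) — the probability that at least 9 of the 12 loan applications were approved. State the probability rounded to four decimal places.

P = 0.0730

X is binomial with n = 12 and p = 0.50.
P(X ≥ 9) = C(12,9)·0.50^9·0.50^3 + C(12,10)·0.50^10·0.50^2 + C(12,11)·0.50^11·0.50^1 + C(12,12)·0.50^12·0.50^0.
= 0.053711 + 0.016113 + 0.002930 + 0.000244 = 0.0730.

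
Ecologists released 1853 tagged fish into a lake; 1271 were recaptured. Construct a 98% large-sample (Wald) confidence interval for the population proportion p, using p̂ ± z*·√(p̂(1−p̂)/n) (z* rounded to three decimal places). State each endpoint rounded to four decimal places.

(0.6608, 0.7110)

p̂ = 1271/1853 = 0.68591.
SE(p̂) = √(0.68591·0.31409/1853) = 0.010783.
For 98% confidence, z* = 2.326.
Margin of error: 2.326 × 0.010783 = 0.02508.
So the interval runs from 0.6608 to 0.7110.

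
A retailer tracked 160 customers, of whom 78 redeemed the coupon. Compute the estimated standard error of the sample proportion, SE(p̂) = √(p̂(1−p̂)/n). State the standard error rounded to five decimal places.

SE = 0.03952

Sample proportion p̂ = 78/160 = 0.48750.
p̂(1−p̂) = 0.249844.
SE = √(0.249844/160) = √0.001561525 = 0.03952.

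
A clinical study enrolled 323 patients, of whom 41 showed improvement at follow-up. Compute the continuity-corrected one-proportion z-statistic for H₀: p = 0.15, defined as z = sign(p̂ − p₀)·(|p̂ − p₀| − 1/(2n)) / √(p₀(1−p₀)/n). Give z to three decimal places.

Sample proportion p̂ = 41/323 = 0.12693. p̂ − p₀ = -0.023065.
1/(2n) = 0.001548.
Corrected numerator: |-0.023065| − 0.001548 = 0.021517.
SE₀ = √(0.15·0.85/323) = 0.019868.
z = (−)0.021517/0.019868 = -1.083.

z = -1.083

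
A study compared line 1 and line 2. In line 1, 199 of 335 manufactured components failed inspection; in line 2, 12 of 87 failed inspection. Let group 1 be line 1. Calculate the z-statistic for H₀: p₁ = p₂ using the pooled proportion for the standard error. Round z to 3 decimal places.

Sample proportions: p̂₁ = 199/335 = 0.59403 and p̂₂ = 12/87 = 0.13793.
Pooling: p̂ = 211/422 = 0.50000.
Pooled SE = √[0.2500000·0.01447933] ≈ 0.060165.
z = (p̂₁ − p̂₂)/SE = (0.59403 − 0.13793)/0.060165 = 0.45610/0.060165 = 7.581.

z = 7.581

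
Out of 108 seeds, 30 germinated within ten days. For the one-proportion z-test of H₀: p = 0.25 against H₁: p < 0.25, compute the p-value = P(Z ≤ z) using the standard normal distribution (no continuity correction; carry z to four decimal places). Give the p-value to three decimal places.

p-value = 0.748

Sample proportion p̂ = 30/108 = 0.27778.
Null standard error: √(0.25·0.75/108) = √0.001736111 = 0.041667.
z = (p̂ − p₀)/SE = (30/108 − 0.25)/0.041667 ≈ 0.6667.
p-value = P(Z ≤ z) with z = 0.6667 → 0.748.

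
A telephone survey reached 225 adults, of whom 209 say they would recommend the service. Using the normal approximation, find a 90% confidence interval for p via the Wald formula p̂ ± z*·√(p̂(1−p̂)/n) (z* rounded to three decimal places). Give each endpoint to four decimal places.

(0.9007, 0.9571)

p̂ = 209/225 = 0.92889.
SE = √(p̂(1−p̂)/n) = √(0.066054/225) = 0.017134.
z* = 1.645 at the 90% level.
Margin = 1.645·0.017134 = 0.02819.
Interval: 0.92889 ± 0.02819 → (0.9007, 0.9571).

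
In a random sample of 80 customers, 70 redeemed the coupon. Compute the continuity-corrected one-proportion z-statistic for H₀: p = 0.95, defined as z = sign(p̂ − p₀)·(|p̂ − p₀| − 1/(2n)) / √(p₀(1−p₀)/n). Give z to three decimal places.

p̂ = 70/80 = 0.87500. p̂ − p₀ = -0.075000.
1/(2n) = 0.006250.
Corrected numerator: |-0.075000| − 0.006250 = 0.068750.
Under H₀, SE = √(p₀(1−p₀)/n) = √(0.95·0.05/80) = √0.000593750 = 0.024367.
z = −0.068750/0.024367 = -2.821.

z = -2.821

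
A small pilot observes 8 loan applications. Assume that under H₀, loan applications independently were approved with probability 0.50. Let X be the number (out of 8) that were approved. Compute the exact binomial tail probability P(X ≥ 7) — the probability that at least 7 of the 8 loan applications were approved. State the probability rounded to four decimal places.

P = 0.0352

X is binomial with n = 8 and p = 0.50.
P(X ≥ 7) = C(8,7)·0.50^7·0.50^1 + C(8,8)·0.50^8·0.50^0.
= 0.031250 + 0.003906 = 0.0352.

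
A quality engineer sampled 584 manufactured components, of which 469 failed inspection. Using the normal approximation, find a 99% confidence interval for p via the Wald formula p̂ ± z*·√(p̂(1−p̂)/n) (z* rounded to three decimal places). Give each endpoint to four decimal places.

The sample proportion is 469/584 = 0.80308.
Standard error of p̂: √(0.158141/584) = √0.000270790 = 0.016456.
The 99% critical value is z* = 2.576.
Margin of error: 2.576 × 0.016456 = 0.04239.
So the interval runs from 0.7607 to 0.8455.

(0.7607, 0.8455)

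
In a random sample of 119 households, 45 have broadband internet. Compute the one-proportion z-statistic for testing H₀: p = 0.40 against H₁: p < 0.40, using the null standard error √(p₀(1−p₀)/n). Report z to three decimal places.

z = -0.487

With x = 45 successes in n = 119, p̂ = 0.37815.
SE₀ = √(0.40·0.60/119) = 0.044909.
z = (p̂ − p₀)/SE = (0.37815 − 0.40)/0.044909 = -0.487.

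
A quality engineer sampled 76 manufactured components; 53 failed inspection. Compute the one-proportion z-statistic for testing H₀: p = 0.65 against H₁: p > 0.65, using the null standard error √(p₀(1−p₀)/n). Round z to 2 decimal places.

Sample proportion p̂ = 53/76 = 0.69737.
SE₀ = √(0.65·0.35/76) = 0.054712.
z = (p̂ − p₀)/SE = (0.69737 − 0.65)/0.054712 = 0.87.

z = 0.87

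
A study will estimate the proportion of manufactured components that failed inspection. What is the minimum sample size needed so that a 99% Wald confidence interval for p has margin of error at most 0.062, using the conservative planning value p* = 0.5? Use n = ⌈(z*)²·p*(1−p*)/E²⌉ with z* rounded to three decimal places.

z* = 2.576 at the 99% level.
p*(1−p*) = 0.2500.
Required n before rounding: 6.635776 × 0.2500 / 0.062² = 431.567.
⌈431.567⌉ = 432.

n = 432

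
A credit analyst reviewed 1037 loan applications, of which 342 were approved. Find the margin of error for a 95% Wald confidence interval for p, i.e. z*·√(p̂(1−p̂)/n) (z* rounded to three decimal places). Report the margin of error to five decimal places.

p̂ = 342/1037 = 0.32980.
SE(p̂) = √(0.32980·0.67020/1037) = 0.014599.
For 95% confidence, z* = 1.960.
ME = 1.960·0.014599 = 0.02861.

ME = 0.02861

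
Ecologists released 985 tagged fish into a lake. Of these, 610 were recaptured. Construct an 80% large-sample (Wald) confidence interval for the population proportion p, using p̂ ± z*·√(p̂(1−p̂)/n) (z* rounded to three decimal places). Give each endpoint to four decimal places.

(0.5995, 0.6391)

Sample proportion p̂ = 610/985 = 0.61929.
SE(p̂) = √(0.61929·0.38071/985) = 0.015471.
The 80% critical value is z* = 1.282.
Margin of error: 1.282 × 0.015471 = 0.01983.
Interval: 0.61929 ± 0.01983 → (0.5995, 0.6391).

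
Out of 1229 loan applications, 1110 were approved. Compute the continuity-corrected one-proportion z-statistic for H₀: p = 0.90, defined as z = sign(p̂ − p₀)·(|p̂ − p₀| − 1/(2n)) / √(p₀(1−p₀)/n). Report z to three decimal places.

With x = 1110 successes in n = 1229, p̂ = 0.90317. p̂ − p₀ = 0.003173.
1/(2n) = 0.000407.
Corrected numerator: |0.003173| − 0.000407 = 0.002766.
SE₀ = √(0.90·0.10/1229) = 0.008557.
z = (+)0.002766/0.008557 = 0.323.

z = 0.323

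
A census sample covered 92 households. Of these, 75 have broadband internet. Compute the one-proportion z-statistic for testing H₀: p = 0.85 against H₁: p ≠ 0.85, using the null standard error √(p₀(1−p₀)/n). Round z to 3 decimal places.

z = -0.934

Sample proportion p̂ = 75/92 = 0.81522.
Null standard error: √(0.85·0.15/92) = √0.001385870 = 0.037227.
z = (0.81522 − 0.85)/0.037227 = -0.03478/0.037227 = -0.934.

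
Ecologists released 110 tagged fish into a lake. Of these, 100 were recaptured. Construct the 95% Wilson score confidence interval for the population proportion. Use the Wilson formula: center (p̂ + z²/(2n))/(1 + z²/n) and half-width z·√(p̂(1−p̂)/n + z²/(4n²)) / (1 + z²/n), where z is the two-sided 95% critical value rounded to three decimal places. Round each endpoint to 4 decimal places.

Here p̂ = 100/110 = 0.90909 and z = 1.960 (z² = 3.841600).
Denominator 1 + z²/n = 1 + 3.841600/110 = 1.034924.
Center = (0.90909 + 0.017462)/1.034924 = 0.89529.
Radicand: p̂(1−p̂)/n + z²/(4n²) = 0.000751315 + 0.000079372 = 0.000830687.
Half-width = 1.960·√0.000830687/1.034924 = 0.05458.
CI: 0.89529 ± 0.05458 = (0.8407, 0.9499).

(0.8407, 0.9499)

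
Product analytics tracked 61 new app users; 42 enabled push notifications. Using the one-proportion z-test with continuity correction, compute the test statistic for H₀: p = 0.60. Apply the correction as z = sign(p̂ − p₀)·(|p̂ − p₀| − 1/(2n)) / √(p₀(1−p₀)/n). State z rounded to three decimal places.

z = 1.281

p̂ = 42/61 = 0.68852. p̂ − p₀ = 0.088525.
Continuity correction 1/(2n) = 1/122 = 0.008197.
Corrected numerator: |0.088525| − 0.008197 = 0.080328.
Under H₀, SE = √(p₀(1−p₀)/n) = √(0.60·0.40/61) = √0.003934426 = 0.062725.
z = +0.080328/0.062725 = 1.281.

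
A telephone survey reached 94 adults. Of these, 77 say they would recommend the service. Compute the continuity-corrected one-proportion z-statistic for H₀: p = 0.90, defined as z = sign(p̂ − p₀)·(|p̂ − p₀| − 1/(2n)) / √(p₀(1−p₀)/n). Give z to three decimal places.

Sample proportion p̂ = 77/94 = 0.81915. p̂ − p₀ = -0.080851.
Continuity correction 1/(2n) = 1/188 = 0.005319.
Corrected numerator: |-0.080851| − 0.005319 = 0.075532.
Under H₀, SE = √(p₀(1−p₀)/n) = √(0.90·0.10/94) = √0.000957447 = 0.030943.
z = −0.075532/0.030943 = -2.441.

z = -2.441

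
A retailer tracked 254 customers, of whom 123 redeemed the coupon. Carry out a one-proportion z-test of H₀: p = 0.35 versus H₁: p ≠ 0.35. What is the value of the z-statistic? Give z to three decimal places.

With x = 123 successes in n = 254, p̂ = 0.48425.
Under H₀, SE = √(p₀(1−p₀)/n) = √(0.35·0.65/254) = √0.000895669 = 0.029928.
z = (0.48425 − 0.35)/0.029928 = 0.13425/0.029928 = 4.486.

z = 4.486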